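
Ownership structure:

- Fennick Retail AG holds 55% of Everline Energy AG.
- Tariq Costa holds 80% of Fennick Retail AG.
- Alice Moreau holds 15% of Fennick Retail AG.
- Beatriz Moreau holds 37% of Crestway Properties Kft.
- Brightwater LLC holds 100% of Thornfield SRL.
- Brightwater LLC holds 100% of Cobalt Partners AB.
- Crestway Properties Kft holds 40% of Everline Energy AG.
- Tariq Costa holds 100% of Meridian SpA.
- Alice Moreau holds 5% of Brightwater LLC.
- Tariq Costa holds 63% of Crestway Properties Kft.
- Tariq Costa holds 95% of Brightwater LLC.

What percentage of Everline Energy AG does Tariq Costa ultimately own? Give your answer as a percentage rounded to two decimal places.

69.20%

Tariq reaches Everline along 2 paths.
Via Crestway: 63% × 40% = 25.2%.
Via Fennick: 80% × 55% = 44%.
Total: 25.2% + 44% = 69.2%.
Rounded: 69.20%.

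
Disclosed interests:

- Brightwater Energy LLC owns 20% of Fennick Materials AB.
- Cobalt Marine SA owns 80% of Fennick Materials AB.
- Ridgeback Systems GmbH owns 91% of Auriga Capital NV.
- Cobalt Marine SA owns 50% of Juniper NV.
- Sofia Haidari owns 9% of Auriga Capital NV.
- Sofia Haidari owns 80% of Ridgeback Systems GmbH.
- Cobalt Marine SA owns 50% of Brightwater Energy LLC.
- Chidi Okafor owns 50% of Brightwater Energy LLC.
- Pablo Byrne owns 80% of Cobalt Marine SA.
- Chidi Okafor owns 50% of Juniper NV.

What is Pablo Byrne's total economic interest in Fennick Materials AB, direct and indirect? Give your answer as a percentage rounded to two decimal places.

72.00%

Pablo reaches Fennick along 2 paths.
Via Cobalt: 80% × 80% = 64%.
Via Cobalt → Brightwater: 80% × 50% × 20% = 8%.
Total: 64% + 8% = 72%.
Rounded: 72.00%.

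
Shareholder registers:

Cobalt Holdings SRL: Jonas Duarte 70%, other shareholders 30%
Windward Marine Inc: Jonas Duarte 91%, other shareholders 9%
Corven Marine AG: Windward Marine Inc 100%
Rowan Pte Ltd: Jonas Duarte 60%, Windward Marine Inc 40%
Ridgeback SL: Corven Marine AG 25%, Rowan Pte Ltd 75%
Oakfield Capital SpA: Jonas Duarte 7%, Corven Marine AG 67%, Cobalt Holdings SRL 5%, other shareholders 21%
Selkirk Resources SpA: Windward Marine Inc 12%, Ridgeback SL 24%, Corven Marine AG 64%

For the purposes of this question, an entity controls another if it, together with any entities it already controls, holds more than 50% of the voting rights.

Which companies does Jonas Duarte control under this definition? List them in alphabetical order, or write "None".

Jonas holds 70% of Cobalt, so Jonas controls Cobalt.
Jonas holds 91% of Windward, so Jonas controls Windward.
Windward holds 100% of Corven, so Jonas controls Corven.
Jonas and Windward together hold 60% + 40% = 100% of Rowan, so Jonas controls Rowan.
Corven and Rowan together hold 25% + 75% = 100% of Ridgeback, so Jonas controls Ridgeback.
Jonas and Corven and Cobalt together hold 7% + 67% + 5% = 79% of Oakfield, so Jonas controls Oakfield.
Windward and Ridgeback and Corven together hold 12% + 24% + 64% = 100% of Selkirk, so Jonas controls Selkirk.

Cobalt Holdings SRL, Corven Marine AG, Oakfield Capital SpA, Ridgeback SL, Rowan Pte Ltd, Selkirk Resources SpA, Windward Marine Inc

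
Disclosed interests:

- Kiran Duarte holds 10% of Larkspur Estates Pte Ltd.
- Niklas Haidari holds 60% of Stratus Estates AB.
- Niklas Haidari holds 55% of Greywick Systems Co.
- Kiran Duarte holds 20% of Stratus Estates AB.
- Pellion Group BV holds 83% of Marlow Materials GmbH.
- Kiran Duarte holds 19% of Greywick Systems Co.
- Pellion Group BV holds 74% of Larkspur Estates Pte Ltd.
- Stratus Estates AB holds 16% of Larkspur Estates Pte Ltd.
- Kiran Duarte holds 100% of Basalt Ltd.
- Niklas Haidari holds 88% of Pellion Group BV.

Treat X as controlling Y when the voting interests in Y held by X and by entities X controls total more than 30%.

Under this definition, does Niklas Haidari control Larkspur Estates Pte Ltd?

Niklas holds 60% of Stratus, so Niklas controls Stratus.
Niklas holds 88% of Pellion, so Niklas controls Pellion.
Pellion and Stratus together hold 74% + 16% = 90% of Larkspur, so Niklas controls Larkspur.

Yes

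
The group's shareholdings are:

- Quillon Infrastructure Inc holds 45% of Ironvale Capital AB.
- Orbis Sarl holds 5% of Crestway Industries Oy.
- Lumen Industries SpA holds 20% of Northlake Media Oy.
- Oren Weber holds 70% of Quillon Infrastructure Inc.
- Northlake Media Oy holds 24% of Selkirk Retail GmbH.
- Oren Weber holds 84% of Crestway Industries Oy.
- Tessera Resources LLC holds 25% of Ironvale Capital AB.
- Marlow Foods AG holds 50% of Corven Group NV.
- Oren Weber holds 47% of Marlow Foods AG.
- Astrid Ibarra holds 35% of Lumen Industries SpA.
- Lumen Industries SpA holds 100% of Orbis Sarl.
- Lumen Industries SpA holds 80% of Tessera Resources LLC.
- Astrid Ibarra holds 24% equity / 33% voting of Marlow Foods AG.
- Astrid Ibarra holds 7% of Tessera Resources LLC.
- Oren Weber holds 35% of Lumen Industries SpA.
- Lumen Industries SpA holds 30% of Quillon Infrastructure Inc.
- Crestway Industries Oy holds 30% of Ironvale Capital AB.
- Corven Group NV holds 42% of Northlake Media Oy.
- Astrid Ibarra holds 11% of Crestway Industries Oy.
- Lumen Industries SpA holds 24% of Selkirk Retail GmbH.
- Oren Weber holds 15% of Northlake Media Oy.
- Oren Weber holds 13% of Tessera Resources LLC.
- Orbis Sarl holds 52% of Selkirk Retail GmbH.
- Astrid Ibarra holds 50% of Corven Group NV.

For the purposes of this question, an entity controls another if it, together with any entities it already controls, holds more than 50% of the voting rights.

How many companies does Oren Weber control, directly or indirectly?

Oren holds 84% of Crestway, so Oren controls Crestway.
Oren holds 70% of Quillon, so Oren controls Quillon.
Quillon and Crestway together hold 45% + 30% = 75% of Ironvale, so Oren controls Ironvale.
No other company's threshold is met.
Oren controls 3 companies.

3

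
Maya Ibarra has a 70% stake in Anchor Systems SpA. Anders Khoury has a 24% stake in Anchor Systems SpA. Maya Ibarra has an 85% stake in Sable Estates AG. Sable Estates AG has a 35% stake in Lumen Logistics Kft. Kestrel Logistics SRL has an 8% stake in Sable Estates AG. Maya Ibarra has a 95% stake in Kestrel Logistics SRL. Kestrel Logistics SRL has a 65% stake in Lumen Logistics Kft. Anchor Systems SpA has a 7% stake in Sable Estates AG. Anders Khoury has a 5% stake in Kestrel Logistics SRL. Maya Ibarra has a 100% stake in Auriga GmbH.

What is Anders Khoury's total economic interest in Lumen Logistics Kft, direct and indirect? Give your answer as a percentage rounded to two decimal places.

Anders reaches Lumen along 3 paths.
Via Anchor → Sable: 24% × 7% × 35% = 0.588%.
Via Kestrel → Sable: 5% × 8% × 35% = 0.14%.
Via Kestrel: 5% × 65% = 3.25%.
Total: 0.588% + 0.14% + 3.25% = 3.978%.
Rounded: 3.98%.

3.98%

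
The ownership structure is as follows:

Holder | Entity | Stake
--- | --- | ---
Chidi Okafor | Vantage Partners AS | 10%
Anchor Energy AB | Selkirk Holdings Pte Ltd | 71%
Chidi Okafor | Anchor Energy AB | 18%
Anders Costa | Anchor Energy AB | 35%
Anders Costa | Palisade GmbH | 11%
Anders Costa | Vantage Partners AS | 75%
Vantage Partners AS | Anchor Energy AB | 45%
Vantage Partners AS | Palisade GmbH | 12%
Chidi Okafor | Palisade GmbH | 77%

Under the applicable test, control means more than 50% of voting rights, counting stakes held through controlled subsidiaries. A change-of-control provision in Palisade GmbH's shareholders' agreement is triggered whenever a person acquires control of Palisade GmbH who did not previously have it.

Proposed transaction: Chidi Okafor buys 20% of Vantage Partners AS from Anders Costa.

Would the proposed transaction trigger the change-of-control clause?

The purchase adds only to Chidi's holdings (Anders's stake shrinks), so Chidi is the only person who could newly come to control Palisade.
Chidi holds 77% of Palisade, so Chidi controls Palisade.
So Chidi already controls Palisade before the transaction.
After the purchase, Chidi's direct stake in Vantage rises to 10% + 20% = 30%, and Anders's stake falls to 55%.
Chidi controlled Palisade already, so this is not a new person acquiring control; every other person's position is unchanged or reduced.
No new person acquires control, so the clause is not triggered.

No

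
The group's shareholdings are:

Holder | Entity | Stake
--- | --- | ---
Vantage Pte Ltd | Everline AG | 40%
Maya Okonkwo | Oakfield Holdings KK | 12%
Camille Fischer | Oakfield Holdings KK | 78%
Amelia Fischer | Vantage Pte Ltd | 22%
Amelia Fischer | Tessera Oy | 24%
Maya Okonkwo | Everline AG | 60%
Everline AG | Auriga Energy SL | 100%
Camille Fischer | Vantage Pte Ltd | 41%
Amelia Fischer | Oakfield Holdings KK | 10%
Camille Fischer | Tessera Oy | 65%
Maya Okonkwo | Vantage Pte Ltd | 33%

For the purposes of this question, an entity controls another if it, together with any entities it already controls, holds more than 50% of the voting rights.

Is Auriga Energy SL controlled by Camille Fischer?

No

Camille holds 78% of Oakfield, so Camille controls Oakfield.
Camille holds 65% of Tessera, so Camille controls Tessera.
Neither Camille nor any entity Camille controls holds any voting interest in Auriga.
So Camille does not control Auriga.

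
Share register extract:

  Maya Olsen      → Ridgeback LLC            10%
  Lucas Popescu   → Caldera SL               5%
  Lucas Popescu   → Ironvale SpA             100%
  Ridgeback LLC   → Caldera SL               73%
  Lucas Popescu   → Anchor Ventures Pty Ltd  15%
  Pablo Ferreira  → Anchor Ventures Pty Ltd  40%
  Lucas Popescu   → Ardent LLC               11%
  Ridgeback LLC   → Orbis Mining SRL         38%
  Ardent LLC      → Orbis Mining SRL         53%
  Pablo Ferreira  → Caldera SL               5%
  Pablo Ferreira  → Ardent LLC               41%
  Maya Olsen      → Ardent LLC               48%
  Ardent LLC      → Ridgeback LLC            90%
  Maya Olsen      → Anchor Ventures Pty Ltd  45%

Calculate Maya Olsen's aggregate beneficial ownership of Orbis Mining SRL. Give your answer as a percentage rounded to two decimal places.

Maya reaches Orbis along 3 paths.
Via Ardent: 48% × 53% = 25.44%.
Via Ridgeback: 10% × 38% = 3.8%.
Via Ardent → Ridgeback: 48% × 90% × 38% = 16.416%.
Total: 25.44% + 3.8% + 16.416% = 45.656%.
Rounded: 45.66%.

45.66%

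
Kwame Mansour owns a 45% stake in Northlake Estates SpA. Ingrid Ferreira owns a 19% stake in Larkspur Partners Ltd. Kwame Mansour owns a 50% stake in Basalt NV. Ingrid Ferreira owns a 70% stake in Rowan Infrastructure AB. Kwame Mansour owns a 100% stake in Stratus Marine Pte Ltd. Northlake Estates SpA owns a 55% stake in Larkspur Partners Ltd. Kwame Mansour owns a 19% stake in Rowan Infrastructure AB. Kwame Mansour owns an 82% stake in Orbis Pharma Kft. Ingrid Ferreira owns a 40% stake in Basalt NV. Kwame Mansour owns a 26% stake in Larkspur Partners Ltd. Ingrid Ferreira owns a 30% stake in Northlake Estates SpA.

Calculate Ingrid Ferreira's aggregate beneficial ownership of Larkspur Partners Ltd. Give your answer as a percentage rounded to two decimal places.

35.50%

Ingrid reaches Larkspur along 2 paths.
Direct stake: 19% = 19%.
Via Northlake: 30% × 55% = 16.5%.
Total: 19% + 16.5% = 35.5%.
Rounded: 35.50%.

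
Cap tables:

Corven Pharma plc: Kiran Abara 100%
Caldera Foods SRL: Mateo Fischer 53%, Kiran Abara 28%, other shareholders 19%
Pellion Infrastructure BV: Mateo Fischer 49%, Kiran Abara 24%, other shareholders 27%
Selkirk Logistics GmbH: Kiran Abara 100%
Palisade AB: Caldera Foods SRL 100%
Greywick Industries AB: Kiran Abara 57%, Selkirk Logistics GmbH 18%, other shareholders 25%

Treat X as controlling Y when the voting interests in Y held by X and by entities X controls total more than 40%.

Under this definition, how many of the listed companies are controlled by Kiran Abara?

Kiran holds 100% of Corven, so Kiran controls Corven.
Kiran holds 100% of Selkirk, so Kiran controls Selkirk.
Kiran and Selkirk together hold 57% + 18% = 75% of Greywick, so Kiran controls Greywick.
No other company's threshold is met.
Kiran controls 3 companies.

3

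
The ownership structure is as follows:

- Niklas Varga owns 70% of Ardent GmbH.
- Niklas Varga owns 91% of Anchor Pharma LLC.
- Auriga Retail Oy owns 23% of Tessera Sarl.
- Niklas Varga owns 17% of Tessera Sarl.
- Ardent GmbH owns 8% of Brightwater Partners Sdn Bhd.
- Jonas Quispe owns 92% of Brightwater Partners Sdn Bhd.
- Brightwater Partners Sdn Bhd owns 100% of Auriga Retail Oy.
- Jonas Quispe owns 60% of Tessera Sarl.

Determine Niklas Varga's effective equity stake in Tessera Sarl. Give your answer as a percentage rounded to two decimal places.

Niklas reaches Tessera along 2 paths.
Direct stake: 17% = 17%.
Via Ardent → Brightwater → Auriga: 70% × 8% × 100% × 23% = 1.288%.
Total: 17% + 1.288% = 18.288%.
Rounded: 18.29%.

18.29%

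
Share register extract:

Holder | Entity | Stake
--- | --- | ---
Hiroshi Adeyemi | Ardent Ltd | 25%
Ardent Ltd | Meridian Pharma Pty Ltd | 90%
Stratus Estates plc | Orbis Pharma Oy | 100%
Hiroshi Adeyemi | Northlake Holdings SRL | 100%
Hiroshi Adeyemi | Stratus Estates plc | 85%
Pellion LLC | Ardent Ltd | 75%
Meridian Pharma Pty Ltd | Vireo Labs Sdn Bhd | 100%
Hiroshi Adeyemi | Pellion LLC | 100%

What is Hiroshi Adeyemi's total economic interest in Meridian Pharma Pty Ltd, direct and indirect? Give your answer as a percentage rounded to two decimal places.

Hiroshi reaches Meridian along 2 paths.
Via Ardent: 25% × 90% = 22.5%.
Via Pellion → Ardent: 100% × 75% × 90% = 67.5%.
Total: 22.5% + 67.5% = 90%.
Rounded: 90.00%.

90.00%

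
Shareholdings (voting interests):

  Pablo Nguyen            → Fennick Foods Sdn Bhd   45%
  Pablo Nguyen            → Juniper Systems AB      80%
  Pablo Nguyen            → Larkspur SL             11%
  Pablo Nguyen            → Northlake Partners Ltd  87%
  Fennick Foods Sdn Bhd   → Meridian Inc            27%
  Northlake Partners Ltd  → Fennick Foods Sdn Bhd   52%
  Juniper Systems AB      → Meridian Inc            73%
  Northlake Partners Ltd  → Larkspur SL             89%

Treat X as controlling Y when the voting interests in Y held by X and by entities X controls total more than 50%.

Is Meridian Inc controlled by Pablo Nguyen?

Yes

Pablo holds 80% of Juniper, so Pablo controls Juniper.
Pablo holds 87% of Northlake, so Pablo controls Northlake.
Pablo and Northlake together hold 45% + 52% = 97% of Fennick, so Pablo controls Fennick.
Fennick and Juniper together hold 27% + 73% = 100% of Meridian, so Pablo controls Meridian.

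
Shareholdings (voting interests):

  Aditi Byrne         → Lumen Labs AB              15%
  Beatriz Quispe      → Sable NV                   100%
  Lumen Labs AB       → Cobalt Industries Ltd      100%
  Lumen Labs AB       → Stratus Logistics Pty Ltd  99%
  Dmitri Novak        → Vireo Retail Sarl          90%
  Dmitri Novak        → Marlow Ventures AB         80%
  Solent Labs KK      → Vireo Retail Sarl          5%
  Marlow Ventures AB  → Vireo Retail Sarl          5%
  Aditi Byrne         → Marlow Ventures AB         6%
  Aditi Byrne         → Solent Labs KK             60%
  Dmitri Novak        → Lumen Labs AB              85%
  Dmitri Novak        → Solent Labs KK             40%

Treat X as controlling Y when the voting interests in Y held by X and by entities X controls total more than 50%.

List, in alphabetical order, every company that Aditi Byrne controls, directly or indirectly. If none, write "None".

Solent Labs KK

Aditi holds 60% of Solent, so Aditi controls Solent.
No other company's threshold is met.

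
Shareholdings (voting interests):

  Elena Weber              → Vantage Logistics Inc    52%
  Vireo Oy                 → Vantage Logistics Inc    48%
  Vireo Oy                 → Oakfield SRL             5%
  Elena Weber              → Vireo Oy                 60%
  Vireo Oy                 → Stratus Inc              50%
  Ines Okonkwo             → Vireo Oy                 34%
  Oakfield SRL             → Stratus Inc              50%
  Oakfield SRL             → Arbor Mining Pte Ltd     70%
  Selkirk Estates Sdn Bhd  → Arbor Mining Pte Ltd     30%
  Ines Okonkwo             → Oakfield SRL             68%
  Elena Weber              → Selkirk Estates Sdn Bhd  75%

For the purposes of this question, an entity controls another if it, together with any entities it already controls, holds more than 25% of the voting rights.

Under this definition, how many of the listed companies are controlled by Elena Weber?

Elena holds 75% of Selkirk, so Elena controls Selkirk.
Elena holds 60% of Vireo, so Elena controls Vireo.
Vireo and Elena together hold 48% + 52% = 100% of Vantage, so Elena controls Vantage.
Selkirk holds 30% of Arbor, so Elena controls Arbor.
Vireo holds 50% of Stratus, so Elena controls Stratus.
No other company's threshold is met.
Elena controls 5 companies.

5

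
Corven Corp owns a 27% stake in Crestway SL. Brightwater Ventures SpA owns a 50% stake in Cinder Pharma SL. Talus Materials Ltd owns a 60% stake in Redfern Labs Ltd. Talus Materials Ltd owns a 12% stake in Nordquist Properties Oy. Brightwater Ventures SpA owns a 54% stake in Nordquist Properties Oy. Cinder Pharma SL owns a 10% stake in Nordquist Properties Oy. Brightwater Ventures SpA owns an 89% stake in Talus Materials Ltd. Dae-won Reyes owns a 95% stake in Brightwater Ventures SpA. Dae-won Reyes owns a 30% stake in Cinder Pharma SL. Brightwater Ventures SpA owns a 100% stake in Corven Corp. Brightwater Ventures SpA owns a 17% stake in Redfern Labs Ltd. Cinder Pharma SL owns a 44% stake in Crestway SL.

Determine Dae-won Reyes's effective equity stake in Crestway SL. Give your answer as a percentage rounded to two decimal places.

59.75%

Dae-won reaches Crestway along 3 paths.
Via Brightwater → Corven: 95% × 100% × 27% = 25.65%.
Via Brightwater → Cinder: 95% × 50% × 44% = 20.9%.
Via Cinder: 30% × 44% = 13.2%.
Total: 25.65% + 20.9% + 13.2% = 59.75%.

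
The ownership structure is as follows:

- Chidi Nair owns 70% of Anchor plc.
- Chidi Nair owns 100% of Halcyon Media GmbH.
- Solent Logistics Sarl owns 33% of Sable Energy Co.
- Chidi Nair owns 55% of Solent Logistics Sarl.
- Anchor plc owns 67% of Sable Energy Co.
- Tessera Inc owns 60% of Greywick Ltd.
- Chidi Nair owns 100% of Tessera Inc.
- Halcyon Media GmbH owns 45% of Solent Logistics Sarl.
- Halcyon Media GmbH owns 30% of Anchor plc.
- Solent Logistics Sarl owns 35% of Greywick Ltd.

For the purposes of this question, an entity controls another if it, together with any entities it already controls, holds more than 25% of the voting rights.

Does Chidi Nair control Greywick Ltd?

Yes

Chidi holds 100% of Tessera, so Chidi controls Tessera.
Chidi holds 100% of Halcyon, so Chidi controls Halcyon.
Halcyon and Chidi together hold 45% + 55% = 100% of Solent, so Chidi controls Solent.
Tessera and Solent together hold 60% + 35% = 95% of Greywick, so Chidi controls Greywick.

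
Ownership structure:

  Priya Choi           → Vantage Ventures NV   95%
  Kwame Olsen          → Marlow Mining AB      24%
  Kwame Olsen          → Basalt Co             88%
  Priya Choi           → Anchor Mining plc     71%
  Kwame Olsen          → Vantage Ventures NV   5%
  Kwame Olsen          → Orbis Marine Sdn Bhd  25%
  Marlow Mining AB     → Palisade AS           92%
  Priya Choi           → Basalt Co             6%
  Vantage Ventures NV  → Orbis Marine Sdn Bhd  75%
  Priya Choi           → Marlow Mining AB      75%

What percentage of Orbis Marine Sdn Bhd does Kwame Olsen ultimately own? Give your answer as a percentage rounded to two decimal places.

Kwame reaches Orbis along 2 paths.
Via Vantage: 5% × 75% = 3.75%.
Direct stake: 25% = 25%.
Total: 3.75% + 25% = 28.75%.

28.75%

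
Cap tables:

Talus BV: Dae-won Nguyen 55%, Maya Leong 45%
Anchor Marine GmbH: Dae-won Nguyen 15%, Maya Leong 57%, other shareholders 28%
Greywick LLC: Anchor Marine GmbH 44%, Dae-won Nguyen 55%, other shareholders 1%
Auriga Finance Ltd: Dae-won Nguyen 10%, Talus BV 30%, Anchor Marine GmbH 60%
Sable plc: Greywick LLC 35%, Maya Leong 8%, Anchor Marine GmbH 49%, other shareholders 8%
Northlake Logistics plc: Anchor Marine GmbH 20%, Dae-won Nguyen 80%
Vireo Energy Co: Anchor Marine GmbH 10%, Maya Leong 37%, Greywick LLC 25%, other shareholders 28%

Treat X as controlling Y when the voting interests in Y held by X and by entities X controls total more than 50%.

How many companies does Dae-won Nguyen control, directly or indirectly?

3

Dae-won holds 55% of Talus, so Dae-won controls Talus.
Dae-won holds 55% of Greywick, so Dae-won controls Greywick.
Dae-won holds 80% of Northlake, so Dae-won controls Northlake.
No other company's threshold is met.
Dae-won controls 3 companies.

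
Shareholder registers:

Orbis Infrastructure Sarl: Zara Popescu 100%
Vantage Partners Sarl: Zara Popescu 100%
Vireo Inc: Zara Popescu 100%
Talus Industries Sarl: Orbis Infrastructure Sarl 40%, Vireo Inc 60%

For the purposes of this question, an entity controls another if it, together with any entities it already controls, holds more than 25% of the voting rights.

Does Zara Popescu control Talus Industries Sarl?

Zara holds 100% of Vireo, so Zara controls Vireo.
Zara holds 100% of Orbis, so Zara controls Orbis.
Orbis and Vireo together hold 40% + 60% = 100% of Talus, so Zara controls Talus.

Yes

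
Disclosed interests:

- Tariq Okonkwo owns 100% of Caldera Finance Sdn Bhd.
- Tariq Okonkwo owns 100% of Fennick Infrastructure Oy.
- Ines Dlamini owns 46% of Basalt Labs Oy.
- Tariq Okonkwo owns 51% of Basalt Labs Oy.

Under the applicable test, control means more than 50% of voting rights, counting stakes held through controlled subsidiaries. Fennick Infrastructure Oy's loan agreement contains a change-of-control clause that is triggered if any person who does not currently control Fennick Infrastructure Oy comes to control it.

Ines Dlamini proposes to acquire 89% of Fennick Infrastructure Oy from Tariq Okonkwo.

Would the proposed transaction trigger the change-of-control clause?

Yes

The purchase adds only to Ines's holdings (Tariq's stake shrinks), so Ines is the only person who could newly come to control Fennick.
Ines's largest direct stake is 46% in Basalt, which does not meet the threshold, so Ines controls no company.
Neither Ines nor any entity Ines controls holds any voting interest in Fennick.
So before the transaction, Ines does not control Fennick.
After the purchase, Ines holds 89% of Fennick directly, and Tariq's stake falls to 11%.
Ines holds 89% of Fennick, so Ines controls Fennick.
Ines did not control Fennick before and does after, so the clause is triggered.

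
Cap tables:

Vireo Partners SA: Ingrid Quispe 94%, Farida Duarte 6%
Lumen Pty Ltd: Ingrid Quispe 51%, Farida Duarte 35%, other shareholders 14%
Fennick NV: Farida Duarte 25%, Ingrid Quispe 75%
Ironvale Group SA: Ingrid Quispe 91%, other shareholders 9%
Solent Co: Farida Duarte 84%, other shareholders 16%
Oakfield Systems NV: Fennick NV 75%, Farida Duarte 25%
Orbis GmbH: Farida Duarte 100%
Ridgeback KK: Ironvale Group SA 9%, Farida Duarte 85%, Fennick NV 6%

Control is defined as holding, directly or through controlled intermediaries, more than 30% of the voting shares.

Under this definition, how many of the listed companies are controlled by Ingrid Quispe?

5

Ingrid holds 94% of Vireo, so Ingrid controls Vireo.
Ingrid holds 51% of Lumen, so Ingrid controls Lumen.
Ingrid holds 75% of Fennick, so Ingrid controls Fennick.
Ingrid holds 91% of Ironvale, so Ingrid controls Ironvale.
Fennick holds 75% of Oakfield, so Ingrid controls Oakfield.
No other company's threshold is met.
Ingrid controls 5 companies.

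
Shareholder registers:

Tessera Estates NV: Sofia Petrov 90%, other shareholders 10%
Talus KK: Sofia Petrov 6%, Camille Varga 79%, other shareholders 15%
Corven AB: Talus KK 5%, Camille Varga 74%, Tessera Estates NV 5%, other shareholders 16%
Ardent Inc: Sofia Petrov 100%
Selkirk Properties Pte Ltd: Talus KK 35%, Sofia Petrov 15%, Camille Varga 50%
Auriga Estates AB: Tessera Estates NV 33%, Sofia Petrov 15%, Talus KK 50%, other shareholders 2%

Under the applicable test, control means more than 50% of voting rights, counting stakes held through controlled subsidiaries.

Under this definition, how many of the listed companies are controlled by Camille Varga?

3

Camille holds 79% of Talus, so Camille controls Talus.
Talus and Camille together hold 5% + 74% = 79% of Corven, so Camille controls Corven.
Talus and Camille together hold 35% + 50% = 85% of Selkirk, so Camille controls Selkirk.
No other company's threshold is met.
Camille controls 3 companies.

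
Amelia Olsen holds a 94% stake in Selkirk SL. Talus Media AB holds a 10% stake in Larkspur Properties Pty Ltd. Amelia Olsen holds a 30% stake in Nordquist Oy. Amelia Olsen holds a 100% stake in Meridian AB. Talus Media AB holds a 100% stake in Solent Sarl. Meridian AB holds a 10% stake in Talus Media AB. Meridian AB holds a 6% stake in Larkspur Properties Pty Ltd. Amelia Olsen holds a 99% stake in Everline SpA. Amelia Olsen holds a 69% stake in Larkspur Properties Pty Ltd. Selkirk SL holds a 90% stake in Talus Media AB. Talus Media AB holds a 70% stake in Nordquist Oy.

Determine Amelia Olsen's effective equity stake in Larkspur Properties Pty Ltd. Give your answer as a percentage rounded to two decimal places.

Amelia reaches Larkspur along 4 paths.
Via Meridian → Talus: 100% × 10% × 10% = 1%.
Via Selkirk → Talus: 94% × 90% × 10% = 8.46%.
Direct stake: 69% = 69%.
Via Meridian: 100% × 6% = 6%.
Total: 1% + 8.46% + 69% + 6% = 84.46%.

84.46%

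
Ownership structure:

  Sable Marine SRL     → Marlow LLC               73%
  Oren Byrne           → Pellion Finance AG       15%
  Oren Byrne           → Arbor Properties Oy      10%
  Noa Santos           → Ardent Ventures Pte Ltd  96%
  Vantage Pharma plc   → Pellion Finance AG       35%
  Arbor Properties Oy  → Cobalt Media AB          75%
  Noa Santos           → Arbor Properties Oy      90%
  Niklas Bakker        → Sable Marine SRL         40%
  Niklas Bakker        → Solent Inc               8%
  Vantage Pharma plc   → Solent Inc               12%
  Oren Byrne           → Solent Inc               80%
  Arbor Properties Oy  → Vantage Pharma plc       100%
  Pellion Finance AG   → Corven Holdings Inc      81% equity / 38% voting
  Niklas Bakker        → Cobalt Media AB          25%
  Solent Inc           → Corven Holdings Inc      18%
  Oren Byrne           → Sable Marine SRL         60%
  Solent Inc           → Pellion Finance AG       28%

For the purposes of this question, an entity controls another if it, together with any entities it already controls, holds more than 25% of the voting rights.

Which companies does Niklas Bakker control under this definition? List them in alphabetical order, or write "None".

Niklas holds 40% of Sable, so Niklas controls Sable.
Sable holds 73% of Marlow, so Niklas controls Marlow.
No other company's threshold is met.

Marlow LLC, Sable Marine SRL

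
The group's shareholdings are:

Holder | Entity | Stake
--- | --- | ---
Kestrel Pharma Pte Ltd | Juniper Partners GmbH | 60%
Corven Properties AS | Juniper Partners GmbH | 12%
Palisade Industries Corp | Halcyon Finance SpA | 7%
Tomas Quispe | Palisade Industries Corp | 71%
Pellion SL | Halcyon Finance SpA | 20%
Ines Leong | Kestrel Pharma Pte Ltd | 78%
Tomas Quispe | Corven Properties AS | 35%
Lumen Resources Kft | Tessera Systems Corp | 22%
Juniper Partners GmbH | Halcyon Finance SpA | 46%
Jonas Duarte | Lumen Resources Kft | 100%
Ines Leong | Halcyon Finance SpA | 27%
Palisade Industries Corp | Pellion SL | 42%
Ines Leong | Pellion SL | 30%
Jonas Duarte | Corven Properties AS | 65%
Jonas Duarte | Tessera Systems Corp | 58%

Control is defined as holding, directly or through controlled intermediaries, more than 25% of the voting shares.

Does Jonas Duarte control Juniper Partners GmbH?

No

Jonas holds 65% of Corven, so Jonas controls Corven.
Jonas holds 100% of Lumen, so Jonas controls Lumen.
Lumen and Jonas together hold 22% + 58% = 80% of Tessera, so Jonas controls Tessera.
In Juniper, Jonas's side holds only 12%, not > 25%.
So Jonas does not control Juniper.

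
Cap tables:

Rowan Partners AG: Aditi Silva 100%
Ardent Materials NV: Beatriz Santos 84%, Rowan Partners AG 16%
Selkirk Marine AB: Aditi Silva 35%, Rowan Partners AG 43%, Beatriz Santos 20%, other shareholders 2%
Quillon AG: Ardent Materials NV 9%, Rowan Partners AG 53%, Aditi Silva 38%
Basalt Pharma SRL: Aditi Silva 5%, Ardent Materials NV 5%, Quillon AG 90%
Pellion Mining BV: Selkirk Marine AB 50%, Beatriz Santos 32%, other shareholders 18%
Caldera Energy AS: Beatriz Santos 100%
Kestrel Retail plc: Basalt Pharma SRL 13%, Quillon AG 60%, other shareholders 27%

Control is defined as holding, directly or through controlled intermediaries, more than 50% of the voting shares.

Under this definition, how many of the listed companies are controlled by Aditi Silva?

Aditi holds 100% of Rowan, so Aditi controls Rowan.
Aditi and Rowan together hold 35% + 43% = 78% of Selkirk, so Aditi controls Selkirk.
Rowan and Aditi together hold 53% + 38% = 91% of Quillon, so Aditi controls Quillon.
Aditi and Quillon together hold 5% + 90% = 95% of Basalt, so Aditi controls Basalt.
Basalt and Quillon together hold 13% + 60% = 73% of Kestrel, so Aditi controls Kestrel.
No other company's threshold is met.
Aditi controls 5 companies.

5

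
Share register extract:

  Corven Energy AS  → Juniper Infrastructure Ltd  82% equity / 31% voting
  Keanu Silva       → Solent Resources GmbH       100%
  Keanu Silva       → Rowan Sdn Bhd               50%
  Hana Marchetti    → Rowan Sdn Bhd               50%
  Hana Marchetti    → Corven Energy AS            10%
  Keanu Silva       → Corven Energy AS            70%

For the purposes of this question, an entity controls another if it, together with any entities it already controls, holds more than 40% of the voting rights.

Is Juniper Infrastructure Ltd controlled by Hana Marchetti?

Hana holds 50% of Rowan, so Hana controls Rowan.
Neither Hana nor any entity Hana controls holds any voting interest in Juniper.
So Hana does not control Juniper.

No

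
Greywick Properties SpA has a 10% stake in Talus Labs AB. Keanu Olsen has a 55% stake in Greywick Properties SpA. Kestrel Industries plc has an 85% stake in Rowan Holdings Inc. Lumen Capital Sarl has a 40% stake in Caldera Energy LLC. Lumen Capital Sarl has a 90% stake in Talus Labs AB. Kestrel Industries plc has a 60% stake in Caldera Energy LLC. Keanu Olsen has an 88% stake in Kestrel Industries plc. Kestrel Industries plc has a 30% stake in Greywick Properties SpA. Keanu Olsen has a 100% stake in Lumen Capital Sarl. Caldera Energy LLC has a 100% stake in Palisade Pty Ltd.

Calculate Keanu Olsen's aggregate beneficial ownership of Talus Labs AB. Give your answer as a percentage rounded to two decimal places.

Keanu reaches Talus along 3 paths.
Via Kestrel → Greywick: 88% × 30% × 10% = 2.64%.
Via Greywick: 55% × 10% = 5.5%.
Via Lumen: 100% × 90% = 90%.
Total: 2.64% + 5.5% + 90% = 98.14%.

98.14%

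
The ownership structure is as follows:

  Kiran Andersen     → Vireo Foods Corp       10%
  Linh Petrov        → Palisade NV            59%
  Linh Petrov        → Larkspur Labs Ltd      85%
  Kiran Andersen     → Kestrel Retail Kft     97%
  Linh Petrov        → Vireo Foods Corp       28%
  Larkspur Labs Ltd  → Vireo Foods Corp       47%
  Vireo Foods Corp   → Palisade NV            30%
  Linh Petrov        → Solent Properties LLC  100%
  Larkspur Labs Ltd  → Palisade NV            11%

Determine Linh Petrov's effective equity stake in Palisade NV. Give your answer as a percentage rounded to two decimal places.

88.74%

Linh reaches Palisade along 4 paths.
Via Larkspur → Vireo: 85% × 47% × 30% = 11.985%.
Via Vireo: 28% × 30% = 8.4%.
Via Larkspur: 85% × 11% = 9.35%.
Direct stake: 59% = 59%.
Total: 11.985% + 8.4% + 9.35% + 59% = 88.735%.
Rounded: 88.74%.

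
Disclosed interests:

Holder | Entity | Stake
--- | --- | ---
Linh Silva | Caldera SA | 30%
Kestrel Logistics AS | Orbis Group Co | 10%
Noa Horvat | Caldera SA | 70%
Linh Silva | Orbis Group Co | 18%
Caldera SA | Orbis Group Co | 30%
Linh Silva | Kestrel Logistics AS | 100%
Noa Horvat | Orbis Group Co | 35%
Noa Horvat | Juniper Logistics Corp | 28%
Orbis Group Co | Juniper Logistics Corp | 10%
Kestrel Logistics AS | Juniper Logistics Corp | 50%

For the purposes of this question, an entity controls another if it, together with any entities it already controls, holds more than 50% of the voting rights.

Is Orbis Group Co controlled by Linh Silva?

Linh holds 100% of Kestrel, so Linh controls Kestrel.
In Orbis, Linh's side holds only 10% + 18% = 28%, not > 50%.
So Linh does not control Orbis.

No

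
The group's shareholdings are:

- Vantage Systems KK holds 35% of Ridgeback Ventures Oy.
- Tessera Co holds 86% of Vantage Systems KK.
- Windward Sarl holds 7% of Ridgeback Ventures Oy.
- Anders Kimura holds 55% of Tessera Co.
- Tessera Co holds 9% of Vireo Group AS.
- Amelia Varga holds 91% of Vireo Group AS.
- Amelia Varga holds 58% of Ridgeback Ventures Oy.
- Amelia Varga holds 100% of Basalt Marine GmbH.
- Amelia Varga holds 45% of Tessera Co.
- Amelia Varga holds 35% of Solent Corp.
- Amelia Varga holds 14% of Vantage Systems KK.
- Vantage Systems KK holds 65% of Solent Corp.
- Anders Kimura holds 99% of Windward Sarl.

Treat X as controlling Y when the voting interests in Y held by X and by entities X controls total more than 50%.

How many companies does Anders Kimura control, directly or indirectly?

4

Anders holds 55% of Tessera, so Anders controls Tessera.
Anders holds 99% of Windward, so Anders controls Windward.
Tessera holds 86% of Vantage, so Anders controls Vantage.
Vantage holds 65% of Solent, so Anders controls Solent.
No other company's threshold is met.
Anders controls 4 companies.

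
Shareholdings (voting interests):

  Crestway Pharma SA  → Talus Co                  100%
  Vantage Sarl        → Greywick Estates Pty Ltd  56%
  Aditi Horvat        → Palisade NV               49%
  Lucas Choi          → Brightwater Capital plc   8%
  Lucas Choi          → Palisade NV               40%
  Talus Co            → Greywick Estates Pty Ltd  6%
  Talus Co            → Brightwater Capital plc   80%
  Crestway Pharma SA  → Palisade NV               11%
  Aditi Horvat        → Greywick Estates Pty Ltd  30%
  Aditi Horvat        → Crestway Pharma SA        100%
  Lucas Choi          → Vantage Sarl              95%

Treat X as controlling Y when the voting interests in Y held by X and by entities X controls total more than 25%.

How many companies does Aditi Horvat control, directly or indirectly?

5

Aditi holds 100% of Crestway, so Aditi controls Crestway.
Crestway holds 100% of Talus, so Aditi controls Talus.
Aditi and Crestway together hold 49% + 11% = 60% of Palisade, so Aditi controls Palisade.
Talus holds 80% of Brightwater, so Aditi controls Brightwater.
Talus and Aditi together hold 6% + 30% = 36% of Greywick, so Aditi controls Greywick.
No other company's threshold is met.
Aditi controls 5 companies.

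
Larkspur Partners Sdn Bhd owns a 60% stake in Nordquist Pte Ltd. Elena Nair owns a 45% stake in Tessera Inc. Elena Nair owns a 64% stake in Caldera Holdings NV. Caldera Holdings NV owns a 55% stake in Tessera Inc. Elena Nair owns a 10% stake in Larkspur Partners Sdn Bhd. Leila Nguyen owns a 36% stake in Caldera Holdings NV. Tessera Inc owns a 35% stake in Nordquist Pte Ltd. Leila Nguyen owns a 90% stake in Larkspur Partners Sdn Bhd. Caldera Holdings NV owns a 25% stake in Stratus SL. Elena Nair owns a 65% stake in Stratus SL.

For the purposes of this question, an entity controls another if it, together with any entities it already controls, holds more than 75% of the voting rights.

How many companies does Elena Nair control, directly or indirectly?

Elena's largest direct stake is 65% in Stratus, which does not meet the threshold.
Elena controls 0 companies.

0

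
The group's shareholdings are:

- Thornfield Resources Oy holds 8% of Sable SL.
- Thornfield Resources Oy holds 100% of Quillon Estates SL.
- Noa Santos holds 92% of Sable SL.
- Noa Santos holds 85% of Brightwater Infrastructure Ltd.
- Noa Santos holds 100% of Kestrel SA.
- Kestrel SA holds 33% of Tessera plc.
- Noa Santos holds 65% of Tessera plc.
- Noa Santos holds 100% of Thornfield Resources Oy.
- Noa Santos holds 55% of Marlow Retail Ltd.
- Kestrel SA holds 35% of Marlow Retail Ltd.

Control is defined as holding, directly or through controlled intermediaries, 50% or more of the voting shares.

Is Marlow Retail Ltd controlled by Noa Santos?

Noa holds 100% of Kestrel, so Noa controls Kestrel.
Kestrel and Noa together hold 35% + 55% = 90% of Marlow, so Noa controls Marlow.

Yes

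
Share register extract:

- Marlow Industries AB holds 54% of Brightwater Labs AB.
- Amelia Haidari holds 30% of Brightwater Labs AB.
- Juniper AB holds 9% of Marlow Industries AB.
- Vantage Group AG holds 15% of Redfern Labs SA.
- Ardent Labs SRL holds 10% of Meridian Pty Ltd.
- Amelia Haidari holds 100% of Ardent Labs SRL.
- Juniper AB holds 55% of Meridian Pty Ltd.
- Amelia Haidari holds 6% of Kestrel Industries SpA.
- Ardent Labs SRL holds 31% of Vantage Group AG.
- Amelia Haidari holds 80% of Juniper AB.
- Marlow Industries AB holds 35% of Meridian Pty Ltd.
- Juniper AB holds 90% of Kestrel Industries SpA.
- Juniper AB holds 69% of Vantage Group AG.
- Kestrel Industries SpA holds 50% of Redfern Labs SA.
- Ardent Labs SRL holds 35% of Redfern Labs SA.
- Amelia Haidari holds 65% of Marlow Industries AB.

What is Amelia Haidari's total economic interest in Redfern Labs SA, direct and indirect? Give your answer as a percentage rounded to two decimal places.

Amelia reaches Redfern along 5 paths.
Via Kestrel: 6% × 50% = 3%.
Via Juniper → Kestrel: 80% × 90% × 50% = 36%.
Via Ardent → Vantage: 100% × 31% × 15% = 4.65%.
Via Juniper → Vantage: 80% × 69% × 15% = 8.28%.
Via Ardent: 100% × 35% = 35%.
Total: 3% + 36% + 4.65% + 8.28% + 35% = 86.93%.

86.93%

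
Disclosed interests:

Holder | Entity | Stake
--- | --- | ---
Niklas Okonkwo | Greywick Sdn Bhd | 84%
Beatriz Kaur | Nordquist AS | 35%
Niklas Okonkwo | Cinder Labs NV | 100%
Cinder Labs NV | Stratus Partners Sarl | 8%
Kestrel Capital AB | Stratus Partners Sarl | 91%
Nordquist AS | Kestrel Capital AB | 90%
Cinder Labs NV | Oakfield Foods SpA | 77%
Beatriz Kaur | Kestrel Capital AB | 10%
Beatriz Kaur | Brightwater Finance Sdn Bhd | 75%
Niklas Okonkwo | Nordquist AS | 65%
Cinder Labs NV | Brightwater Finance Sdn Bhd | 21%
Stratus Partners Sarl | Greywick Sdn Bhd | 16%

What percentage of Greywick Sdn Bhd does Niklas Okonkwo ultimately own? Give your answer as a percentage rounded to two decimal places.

93.80%

Niklas reaches Greywick along 3 paths.
Via Nordquist → Kestrel → Stratus: 65% × 90% × 91% × 16% = 8.5176%.
Via Cinder → Stratus: 100% × 8% × 16% = 1.28%.
Direct stake: 84% = 84%.
Total: 8.5176% + 1.28% + 84% = 93.7976%.
Rounded: 93.80%.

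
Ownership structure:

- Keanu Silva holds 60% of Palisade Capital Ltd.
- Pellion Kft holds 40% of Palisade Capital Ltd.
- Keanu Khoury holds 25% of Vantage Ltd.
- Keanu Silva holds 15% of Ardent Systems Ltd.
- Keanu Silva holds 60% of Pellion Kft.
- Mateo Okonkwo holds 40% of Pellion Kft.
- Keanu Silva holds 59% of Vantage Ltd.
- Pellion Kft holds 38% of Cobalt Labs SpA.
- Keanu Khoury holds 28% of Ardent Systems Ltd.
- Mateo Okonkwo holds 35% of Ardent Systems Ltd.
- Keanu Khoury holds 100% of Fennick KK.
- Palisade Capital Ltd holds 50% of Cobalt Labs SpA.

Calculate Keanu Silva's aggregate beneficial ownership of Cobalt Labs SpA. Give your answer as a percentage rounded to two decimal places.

64.80%

Keanu Silva reaches Cobalt along 3 paths.
Via Palisade: 60% × 50% = 30%.
Via Pellion → Palisade: 60% × 40% × 50% = 12%.
Via Pellion: 60% × 38% = 22.8%.
Total: 30% + 12% + 22.8% = 64.8%.
Rounded: 64.80%.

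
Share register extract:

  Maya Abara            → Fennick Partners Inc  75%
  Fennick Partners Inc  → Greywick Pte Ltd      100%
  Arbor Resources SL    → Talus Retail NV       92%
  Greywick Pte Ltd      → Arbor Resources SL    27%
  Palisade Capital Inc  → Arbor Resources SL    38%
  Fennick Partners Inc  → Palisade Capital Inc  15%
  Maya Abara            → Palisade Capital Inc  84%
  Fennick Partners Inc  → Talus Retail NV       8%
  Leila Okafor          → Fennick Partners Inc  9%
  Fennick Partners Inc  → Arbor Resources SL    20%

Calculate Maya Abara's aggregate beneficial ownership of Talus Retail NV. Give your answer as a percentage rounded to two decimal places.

71.73%

Maya reaches Talus along 5 paths.
Via Fennick: 75% × 8% = 6%.
Via Fennick → Greywick → Arbor: 75% × 100% × 27% × 92% = 18.63%.
Via Fennick → Arbor: 75% × 20% × 92% = 13.8%.
Via Palisade → Arbor: 84% × 38% × 92% = 29.3664%.
Via Fennick → Palisade → Arbor: 75% × 15% × 38% × 92% = 3.933%.
Total: 6% + 18.63% + 13.8% + 29.3664% + 3.933% = 71.7294%.
Rounded: 71.73%.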